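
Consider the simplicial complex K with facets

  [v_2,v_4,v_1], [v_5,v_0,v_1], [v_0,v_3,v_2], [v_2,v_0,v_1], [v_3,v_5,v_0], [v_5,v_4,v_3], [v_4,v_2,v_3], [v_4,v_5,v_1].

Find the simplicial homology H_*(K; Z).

H_0 = Z,  H_1 = 0,  H_2 = Z.

Order the vertices as v_0 < v_1 < v_2 < v_3 < v_4 < v_5. Listing each simplex with vertices in this order, K has dimension 2 with simplices:

  0-simplices (6): [v_0], [v_1], [v_2], [v_3], [v_4], [v_5]
  1-simplices (12): [v_0,v_1], [v_0,v_2], [v_0,v_3], [v_0,v_5], [v_1,v_2], [v_1,v_4], [v_1,v_5], [v_2,v_3], [v_2,v_4], [v_3,v_4], [v_3,v_5], [v_4,v_5]
  2-simplices (8): [v_0,v_1,v_2], [v_0,v_1,v_5], [v_0,v_2,v_3], [v_0,v_3,v_5], [v_1,v_2,v_4], [v_1,v_4,v_5], [v_2,v_3,v_4], [v_3,v_4,v_5]

so the chain groups are C_0 ≅ Z^6, C_1 ≅ Z^12, C_2 ≅ Z^8.

∂_1: C_1 → C_0 maps an edge to its endpoints' difference, ∂[p,q] = q − p.
This gives a 6×12 integer matrix of rank 5; reducing to Smith normal form yields diagonal entries (1,1,1,1,1).

∂_2: C_2 → C_1 sends each 2-simplex [p,q,r] to [q,r] − [p,r] + [p,q]. For instance
  ∂[v_1,v_4,v_5] = [v_4,v_5] − [v_1,v_5] + [v_1,v_4],
  ∂[v_0,v_2,v_3] = [v_2,v_3] − [v_0,v_3] + [v_0,v_2].
The resulting 12×8 matrix has rank 7, and its Smith normal form has invariant factors (1,1,1,1,1,1,1).

Now H_k = ker ∂_k / im ∂_{k+1}, so:

  H_0: rank C_0 − rank ∂_1 = 6 − 5 = 1, and the invariant factors of ∂_1 are all 1, so H_0 = Z.
  H_1: rank ker ∂_1 − rank ∂_2 = (12 − 5) − 7 = 0, and the invariant factors of ∂_2 are all 1, so H_1 = 0.
  H_2: rank ker ∂_2 − rank ∂_3 = (8 − 7) − 0 = 1, and there is no ∂_3, so H_2 = Z.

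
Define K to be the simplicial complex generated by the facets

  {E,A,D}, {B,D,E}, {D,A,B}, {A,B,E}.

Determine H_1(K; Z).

Order the vertices as A < B < D < E. Listing each simplex with vertices in this order, K has dimension 2 with simplices:

  0-simplices (4): A, B, D, E
  1-simplices (6): AB, AD, AE, BD, BE, DE
  2-simplices (4): ABD, ABE, ADE, BDE

Hence C_0 ≅ Z^4, C_1 ≅ Z^6, C_2 ≅ Z^4.

∂_1: C_1 → C_0 sends each edge [p,q] (with p < q) to q − p. For instance
  ∂AB = B − A.
The 4×6 boundary matrix has rank 3 and Smith normal form diag(1,1,1).

The boundary map ∂_2: C_2 → C_1 acts by ∂[p,q,r] = [q,r] − [p,r] + [p,q]. For instance
  ∂BDE = DE − BE + BD,
  ∂ABE = BE − AE + AB.
The resulting 6×4 matrix has rank 3, and its Smith normal form has invariant factors (1,1,1).

Reading off H_k = ker ∂_k / im ∂_{k+1}:

  H_1: rank ker ∂_1 − rank ∂_2 = (6 − 3) − 3 = 0, and the invariant factors of ∂_2 are all 1, so H_1 ≅ 0.

H_1 ≅ 0.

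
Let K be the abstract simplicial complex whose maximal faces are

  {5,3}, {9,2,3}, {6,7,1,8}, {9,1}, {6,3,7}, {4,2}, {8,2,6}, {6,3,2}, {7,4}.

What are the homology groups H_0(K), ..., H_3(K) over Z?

We work with the vertex ordering 1 < 2 < 3 < 4 < 5 < 6 < 7 < 8 < 9. The simplices of K, each written with vertices in increasing order, are:

  0-simplices (9): [1], [2], [3], [4], [5], [6], [7], [8], [9]
  1-simplices (17): [1,6], [1,7], [1,8], [1,9], [2,3], [2,4], [2,6], [2,8], [2,9], [3,5], [3,6], [3,7], [3,9], [4,7], [6,7], [6,8], [7,8]
  2-simplices (8): [1,6,7], [1,6,8], [1,7,8], [2,3,6], [2,3,9], [2,6,8], [3,6,7], [6,7,8]
  3-simplices (1): [1,6,7,8]

Hence C_0 ≅ Z^9, C_1 ≅ Z^17, C_2 ≅ Z^8, C_3 ≅ Z^1.

Boundary ∂_1: C_1 → C_0 sends each edge [p,q] (with p < q) to q − p. For instance
  ∂[1,8] = [8] − [1].
The resulting 9×17 matrix has rank 8, and its Smith normal form has invariant factors (1,1,1,1,1,1,1,1).

The boundary map ∂_2: C_2 → C_1 maps a triangle to the signed sum of its edges. For instance
  ∂[2,3,6] = [3,6] − [2,6] + [2,3],
  ∂[1,6,8] = [6,8] − [1,8] + [1,6].
As a 17×8 matrix over Z this has rank 7, with invariant factors (1,1,1,1,1,1,1).

The boundary map ∂_3: C_3 → C_2 sends each 3-simplex σ to the alternating sum Σ_i (−1)^i (σ with its i-th vertex removed). For instance
  ∂[1,6,7,8] = [6,7,8] − [1,7,8] + [1,6,8] − [1,6,7].
The resulting 8×1 matrix has rank 1, and its Smith normal form has invariant factors (1).

Computing H_k = (kernel of ∂_k) / (image of ∂_{k+1}):

  H_0: rank C_0 − rank ∂_1 = 9 − 8 = 1, and the invariant factors of ∂_1 are all 1, so H_0 ≅ Z.
  H_1: rank ker ∂_1 − rank ∂_2 = (17 − 8) − 7 = 2, and the invariant factors of ∂_2 are all 1, so H_1 ≅ Z^2.
  H_2: rank ker ∂_2 − rank ∂_3 = (8 − 7) − 1 = 0, and the invariant factors of ∂_3 are all 1, so H_2 ≅ 0.
  H_3: rank ker ∂_3 − rank ∂_4 = (1 − 1) − 0 = 0, and there is no ∂_4, so H_3 ≅ 0.

H_0 = Z,  H_1 = Z^2,  H_2 = 0,  H_3 = 0.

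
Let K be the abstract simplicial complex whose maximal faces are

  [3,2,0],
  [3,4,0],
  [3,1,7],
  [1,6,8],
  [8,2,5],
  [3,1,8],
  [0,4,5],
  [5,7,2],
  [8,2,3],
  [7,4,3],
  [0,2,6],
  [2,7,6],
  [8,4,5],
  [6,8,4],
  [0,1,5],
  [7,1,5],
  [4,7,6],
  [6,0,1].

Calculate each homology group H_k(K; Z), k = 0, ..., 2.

Fix the vertex order 0 < 1 < 2 < 3 < 4 < 5 < 6 < 7 < 8 and write every simplex with vertices in increasing order. Then dim K = 2 and the simplices of K are:

  0-simplices (9): [0], [1], [2], [3], [4], [5], [6], [7], [8]
  1-simplices (27): (27 of them)
  2-simplices (18): [0,1,5], [0,1,6], [0,2,3], [0,2,6], [0,3,4], [0,4,5], [1,3,7], [1,3,8], [1,5,7], [1,6,8], [2,3,8], [2,5,7], [2,5,8], [2,6,7], [3,4,7], [4,5,8], [4,6,7], [4,6,8]

so the chain groups are C_0 ≅ Z^9, C_1 ≅ Z^27, C_2 ≅ Z^18.

∂_1: C_1 → C_0 sends each edge [p,q] (with p < q) to q − p. For instance
  ∂[2,3] = [3] − [2].
The resulting 9×27 matrix has rank 8, and its Smith normal form has invariant factors (1,1,1,1,1,1,1,1).

∂_2: C_2 → C_1 acts by ∂[p,q,r] = [q,r] − [p,r] + [p,q]. For instance
  ∂[1,6,8] = [6,8] − [1,8] + [1,6],
  ∂[2,3,8] = [3,8] − [2,8] + [2,3].
As a 27×18 matrix over Z this has rank 17, with invariant factors (1,1,1,1,1,1,1,1,1,1,1,1,1,1,1,1,1).

Computing H_k = (kernel of ∂_k) / (image of ∂_{k+1}):

  H_0: rank C_0 − rank ∂_1 = 9 − 8 = 1, and the invariant factors of ∂_1 are all 1, so H_0 = Z.
  H_1: rank ker ∂_1 − rank ∂_2 = (27 − 8) − 17 = 2, and the invariant factors of ∂_2 are all 1, so H_1 = Z^2.
  H_2: rank ker ∂_2 − rank ∂_3 = (18 − 17) − 0 = 1, and there is no ∂_3, so H_2 = Z.

As a check, the Euler characteristic is 9 − 27 + 18 = 0, which agrees with 1 − 2 + 1 = 0.
(K is a triangulation of the torus T^2.)

H_0 ≅ Z,  H_1 ≅ Z^2,  H_2 ≅ Z.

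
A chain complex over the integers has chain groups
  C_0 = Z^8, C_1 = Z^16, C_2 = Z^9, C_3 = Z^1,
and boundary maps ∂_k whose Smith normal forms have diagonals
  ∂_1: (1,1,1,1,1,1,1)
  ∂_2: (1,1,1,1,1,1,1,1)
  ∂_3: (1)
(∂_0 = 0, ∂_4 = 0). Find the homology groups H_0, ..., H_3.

H_0 = Z,  H_1 = Z,  H_2 = 0,  H_3 = 0.

H_0: b_0 = 8 − 0 − 7 = 1; torsion from ∂_1 factors > 1: none. So H_0 = Z.
H_1: b_1 = 16 − 7 − 8 = 1; torsion from ∂_2 factors > 1: none. So H_1 = Z.
H_2: b_2 = 9 − 8 − 1 = 0; torsion from ∂_3 factors > 1: none. So H_2 = 0.
H_3: b_3 = 1 − 1 − 0 = 0; torsion from ∂_4 factors > 1: none. So H_3 = 0.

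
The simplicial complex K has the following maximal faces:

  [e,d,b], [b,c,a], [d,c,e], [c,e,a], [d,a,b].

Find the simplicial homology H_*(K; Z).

K has 5 vertices, 10 edges, 5 triangles.
rank ∂_0 = 0, rank ∂_1 = 4 ⇒ b_0 = 5 − 0 − 4 = 1; all invariant factors of ∂_1 are 1 so no torsion. So H_0 = Z.
rank ∂_1 = 4, rank ∂_2 = 5 ⇒ b_1 = 10 − 4 − 5 = 1; all invariant factors of ∂_2 are 1 so no torsion. So H_1 = Z.
rank ∂_2 = 5, rank ∂_3 = 0 ⇒ b_2 = 5 − 5 − 0 = 0. So H_2 = 0.

H_0 = Z,  H_1 = Z,  H_2 = 0.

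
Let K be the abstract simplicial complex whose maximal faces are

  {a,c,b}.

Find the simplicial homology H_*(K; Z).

H_0 ≅ Z,  H_1 = 0,  H_2 = 0.

Order the vertices as a < b < c. Listing each simplex with vertices in this order, K has dimension 2 with simplices:

  0-simplices (3): a, b, c
  1-simplices (3): ab, ac, bc
  2-simplices (1): abc

giving chain groups C_0 ≅ Z^3, C_1 ≅ Z^3, C_2 ≅ Z^1.

The boundary map ∂_1: C_1 → C_0 maps an edge to its endpoints' difference, ∂[p,q] = q − p.
This gives a 3×3 integer matrix of rank 2; reducing to Smith normal form yields diagonal entries (1,1).

∂_2: C_2 → C_1 acts by ∂[p,q,r] = [q,r] − [p,r] + [p,q]. For instance
  ∂abc = bc − ac + ab.
As a 3×1 matrix over Z this has rank 1, with invariant factors (1).

Reading off H_k = ker ∂_k / im ∂_{k+1}:

  H_0: rank C_0 − rank ∂_1 = 3 − 2 = 1, and the invariant factors of ∂_1 are all 1, so H_0 = Z.
  H_1: rank ker ∂_1 − rank ∂_2 = (3 − 2) − 1 = 0, and the invariant factors of ∂_2 are all 1, so H_1 = 0.
  H_2: rank ker ∂_2 − rank ∂_3 = (1 − 1) − 0 = 0, and there is no ∂_3, so H_2 = 0.

As a check, the Euler characteristic is 3 − 3 + 1 = 1, which agrees with 1 − 0 + 0 = 1.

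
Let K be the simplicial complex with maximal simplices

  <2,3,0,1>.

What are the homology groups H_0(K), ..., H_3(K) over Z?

Take the total order 0 < 1 < 2 < 3 on the vertex set. Then K (dimension 3) consists of the simplices:

  0-simplices (4): [0], [1], [2], [3]
  1-simplices (6): [0,1], [0,2], [0,3], [1,2], [1,3], [2,3]
  2-simplices (4): [0,1,2], [0,1,3], [0,2,3], [1,2,3]
  3-simplices (1): [0,1,2,3]

giving chain groups C_0 ≅ Z^4, C_1 ≅ Z^6, C_2 ≅ Z^4, C_3 ≅ Z^1.

The boundary map ∂_1: C_1 → C_0 maps an edge to its endpoints' difference, ∂[p,q] = q − p.
As a 4×6 matrix over Z this has rank 3, with invariant factors (1,1,1).

Boundary ∂_2: C_2 → C_1 sends each 2-simplex [p,q,r] to [q,r] − [p,r] + [p,q]. For instance
  ∂[1,2,3] = [2,3] − [1,3] + [1,2],
  ∂[0,1,3] = [1,3] − [0,3] + [0,1].
The 6×4 boundary matrix has rank 3 and Smith normal form diag(1,1,1).

The boundary map ∂_3: C_3 → C_2 sends each 3-simplex σ to the alternating sum Σ_i (−1)^i (σ with its i-th vertex removed). For instance
  ∂[0,1,2,3] = [1,2,3] − [0,2,3] + [0,1,3] − [0,1,2].
The resulting 4×1 matrix has rank 1, and its Smith normal form has invariant factors (1).

Reading off H_k = ker ∂_k / im ∂_{k+1}:

  H_0: rank C_0 − rank ∂_1 = 4 − 3 = 1, and the invariant factors of ∂_1 are all 1, so H_0 = Z.
  H_1: rank ker ∂_1 − rank ∂_2 = (6 − 3) − 3 = 0, and the invariant factors of ∂_2 are all 1, so H_1 = 0.
  H_2: rank ker ∂_2 − rank ∂_3 = (4 − 3) − 1 = 0, and the invariant factors of ∂_3 are all 1, so H_2 = 0.
  H_3: rank ker ∂_3 − rank ∂_4 = (1 − 1) − 0 = 0, and there is no ∂_4, so H_3 = 0.

(K is a triangulation of the 3-simplex.)

H_0 = Z,  H_1 = 0,  H_2 = 0,  H_3 = 0.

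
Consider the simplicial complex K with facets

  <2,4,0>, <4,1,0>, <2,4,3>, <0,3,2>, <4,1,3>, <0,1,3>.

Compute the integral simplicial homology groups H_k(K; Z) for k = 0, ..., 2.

H_0 ≅ Z,  H_1 = 0,  H_2 ≅ Z.

Fix the vertex order 0 < 1 < 2 < 3 < 4 and write every simplex with vertices in increasing order. Then dim K = 2 and the simplices of K are:

  0-simplices (5): [0], [1], [2], [3], [4]
  1-simplices (9): [0,1], [0,2], [0,3], [0,4], [1,3], [1,4], [2,3], [2,4], [3,4]
  2-simplices (6): [0,1,3], [0,1,4], [0,2,3], [0,2,4], [1,3,4], [2,3,4]

giving chain groups C_0 ≅ Z^5, C_1 ≅ Z^9, C_2 ≅ Z^6.

∂_1: C_1 → C_0 sends each edge [p,q] (with p < q) to q − p. For instance
  ∂[3,4] = [4] − [3].
The 5×9 boundary matrix has rank 4 and Smith normal form diag(1,1,1,1).

The boundary map ∂_2: C_2 → C_1 maps a triangle to the signed sum of its edges. For instance
  ∂[0,1,3] = [1,3] − [0,3] + [0,1],
  ∂[1,3,4] = [3,4] − [1,4] + [1,3].
The resulting 9×6 matrix has rank 5, and its Smith normal form has invariant factors (1,1,1,1,1).

Reading off H_k = ker ∂_k / im ∂_{k+1}:

  H_0: rank C_0 − rank ∂_1 = 5 − 4 = 1, and the invariant factors of ∂_1 are all 1, so H_0 ≅ Z.
  H_1: rank ker ∂_1 − rank ∂_2 = (9 − 4) − 5 = 0, and the invariant factors of ∂_2 are all 1, so H_1 ≅ 0.
  H_2: rank ker ∂_2 − rank ∂_3 = (6 − 5) − 0 = 1, and there is no ∂_3, so H_2 ≅ Z.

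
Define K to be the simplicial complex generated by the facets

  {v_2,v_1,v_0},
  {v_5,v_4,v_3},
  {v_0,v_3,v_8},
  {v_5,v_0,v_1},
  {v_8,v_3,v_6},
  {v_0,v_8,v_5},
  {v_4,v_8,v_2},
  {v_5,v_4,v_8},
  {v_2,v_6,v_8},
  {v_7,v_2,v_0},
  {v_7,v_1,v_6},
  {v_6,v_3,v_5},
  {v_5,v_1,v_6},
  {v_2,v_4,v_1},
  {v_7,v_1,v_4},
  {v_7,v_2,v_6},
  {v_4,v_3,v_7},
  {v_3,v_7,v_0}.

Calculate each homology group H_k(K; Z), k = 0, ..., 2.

Fix the vertex order v_0 < v_1 < v_2 < v_3 < v_4 < v_5 < v_6 < v_7 < v_8 and write every simplex with vertices in increasing order. Then dim K = 2 and the simplices of K are:

  0-simplices (9): [v_0], [v_1], [v_2], [v_3], [v_4], [v_5], [v_6], [v_7], [v_8]
  1-simplices (27): (27 of them)
  2-simplices (18): (18 of them)

so the chain groups are C_0 ≅ Z^9, C_1 ≅ Z^27, C_2 ≅ Z^18.

The boundary map ∂_1: C_1 → C_0 maps an edge to its endpoints' difference, ∂[p,q] = q − p. For instance
  ∂[v_1,v_5] = [v_5] − [v_1].
This gives a 9×27 integer matrix of rank 8; reducing to Smith normal form yields diagonal entries (1,1,1,1,1,1,1,1).

∂_2: C_2 → C_1 sends each 2-simplex [p,q,r] to [q,r] − [p,r] + [p,q]. For instance
  ∂[v_2,v_6,v_8] = [v_6,v_8] − [v_2,v_8] + [v_2,v_6],
  ∂[v_0,v_1,v_5] = [v_1,v_5] − [v_0,v_5] + [v_0,v_1].
This gives a 27×18 integer matrix of rank 18; reducing to Smith normal form yields diagonal entries (1,1,1,1,1,1,1,1,1,1,1,1,1,1,1,1,1,2).

Computing H_k = (kernel of ∂_k) / (image of ∂_{k+1}):

  H_0: rank C_0 − rank ∂_1 = 9 − 8 = 1, and the invariant factors of ∂_1 are all 1, so H_0 ≅ Z.
  H_1: rank ker ∂_1 − rank ∂_2 = (27 − 8) − 18 = 1, and ∂_2 has invariant factor 2 > 1, so H_1 ≅ Z ⊕ Z/2.
  H_2: rank ker ∂_2 − rank ∂_3 = (18 − 18) − 0 = 0, and there is no ∂_3, so H_2 ≅ 0.

(K is a triangulation of the Klein bottle.)

H_0 ≅ Z,  H_1 ≅ Z ⊕ Z/2,  H_2 = 0.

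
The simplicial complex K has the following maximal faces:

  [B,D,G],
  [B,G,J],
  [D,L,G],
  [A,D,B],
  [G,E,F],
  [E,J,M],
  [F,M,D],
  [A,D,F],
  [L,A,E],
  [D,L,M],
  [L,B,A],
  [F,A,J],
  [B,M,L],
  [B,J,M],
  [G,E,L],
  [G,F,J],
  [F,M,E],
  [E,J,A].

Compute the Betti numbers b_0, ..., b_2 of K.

b_0 = 1, b_1 = 1, b_2 = 0.

We work with the vertex ordering A < B < D < E < F < G < J < L < M. The simplices of K, each written with vertices in increasing order, are:

  0-simplices (9): A, B, D, E, F, G, J, L, M
  1-simplices (27): AB, AD, AE, AF, AJ, AL, BD, BG, BJ, BL, BM, DF, DG, DL, DM, EF, EG, EJ, EL, EM, FG, FJ, FM, GJ, GL, JM, LM
  2-simplices (18): ABD, ABL, ADF, AEJ, AEL, AFJ, BDG, BGJ, BJM, BLM, DFM, DGL, DLM, EFG, EFM, EGL, EJM, FGJ

so the chain groups are C_0 ≅ Z^9, C_1 ≅ Z^27, C_2 ≅ Z^18.

The boundary map ∂_1: C_1 → C_0 maps an edge to its endpoints' difference, ∂[p,q] = q − p.
This gives a 9×27 integer matrix of rank 8; reducing to Smith normal form yields diagonal entries (1,1,1,1,1,1,1,1).

∂_2: C_2 → C_1 sends each 2-simplex [p,q,r] to [q,r] − [p,r] + [p,q]. For instance
  ∂AEL = EL − AL + AE,
  ∂AEJ = EJ − AJ + AE.
This gives a 27×18 integer matrix of rank 18; reducing to Smith normal form yields diagonal entries (1,1,1,1,1,1,1,1,1,1,1,1,1,1,1,1,1,2).

From H_k ≅ ker(∂_k) / im(∂_{k+1}) we obtain:

  H_0: rank C_0 − rank ∂_1 = 9 − 8 = 1, and the invariant factors of ∂_1 are all 1, so H_0 = Z.
  H_1: rank ker ∂_1 − rank ∂_2 = (27 − 8) − 18 = 1, and ∂_2 has invariant factor 2 > 1, so H_1 = Z × Z/2.
  H_2: rank ker ∂_2 − rank ∂_3 = (18 − 18) − 0 = 0, and there is no ∂_3, so H_2 = 0.

Hence the Betti numbers are b_0 = 1, b_1 = 1, b_2 = 0.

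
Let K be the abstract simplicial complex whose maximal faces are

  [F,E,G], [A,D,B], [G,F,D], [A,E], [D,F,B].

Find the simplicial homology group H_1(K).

H_1 = Z.

K has 6 vertices, 10 edges, 4 triangles.
rank ∂_1 = 5, rank ∂_2 = 4 ⇒ b_1 = 10 − 5 − 4 = 1; all invariant factors of ∂_2 are 1 so no torsion. So H_1 = Z.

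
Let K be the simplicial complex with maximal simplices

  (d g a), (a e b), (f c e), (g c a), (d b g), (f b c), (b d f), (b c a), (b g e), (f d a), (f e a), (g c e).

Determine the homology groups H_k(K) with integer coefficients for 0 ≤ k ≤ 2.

Fix the vertex order a < b < c < d < e < f < g and write every simplex with vertices in increasing order. Then dim K = 2 and the simplices of K are:

  0-simplices (7): a, b, c, d, e, f, g
  1-simplices (18): ab, ac, ad, ae, af, ag, bc, bd, be, bf, bg, ce, cf, cg, df, dg, ef, eg
  2-simplices (12): abc, abe, acg, adf, adg, aef, bcf, bdf, bdg, beg, cef, ceg

giving chain groups C_0 ≅ Z^7, C_1 ≅ Z^18, C_2 ≅ Z^12.

The boundary map ∂_1: C_1 → C_0 is given by ∂[p,q] = [q] − [p].
As a 7×18 matrix over Z this has rank 6, with invariant factors (1,1,1,1,1,1).

The boundary map ∂_2: C_2 → C_1 maps a triangle to the signed sum of its edges. For instance
  ∂beg = eg − bg + be,
  ∂abe = be − ae + ab.
As a 18×12 matrix over Z this has rank 12, with invariant factors (1,1,1,1,1,1,1,1,1,1,1,2).

Reading off H_k = ker ∂_k / im ∂_{k+1}:

  H_0: rank C_0 − rank ∂_1 = 7 − 6 = 1, and the invariant factors of ∂_1 are all 1, so H_0 ≅ Z.
  H_1: rank ker ∂_1 − rank ∂_2 = (18 − 6) − 12 = 0, and ∂_2 has invariant factor 2 > 1, so H_1 ≅ Z/2Z.
  H_2: rank ker ∂_2 − rank ∂_3 = (12 − 12) − 0 = 0, and there is no ∂_3, so H_2 ≅ 0.

As a check, the Euler characteristic is 7 − 18 + 12 = 1, which agrees with 1 − 0 + 0 = 1.
(K is a triangulation of the real projective plane RP^2.)

H_0 ≅ Z,  H_1 ≅ Z/2Z,  H_2 = 0.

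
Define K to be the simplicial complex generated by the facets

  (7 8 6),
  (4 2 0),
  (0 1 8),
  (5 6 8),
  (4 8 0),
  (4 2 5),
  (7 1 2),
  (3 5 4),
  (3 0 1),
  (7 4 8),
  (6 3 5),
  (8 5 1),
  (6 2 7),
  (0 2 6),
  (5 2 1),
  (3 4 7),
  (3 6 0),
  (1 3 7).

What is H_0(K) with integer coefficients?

We work with the vertex ordering 0 < 1 < 2 < 3 < 4 < 5 < 6 < 7 < 8. The simplices of K, each written with vertices in increasing order, are:

  0-simplices (9): [0], [1], [2], [3], [4], [5], [6], [7], [8]
  1-simplices (27): (27 of them)
  2-simplices (18): [0,1,3], [0,1,8], [0,2,4], [0,2,6], [0,3,6], [0,4,8], [1,2,5], [1,2,7], [1,3,7], [1,5,8], [2,4,5], [2,6,7], [3,4,5], [3,4,7], [3,5,6], [4,7,8], [5,6,8], [6,7,8]

giving chain groups C_0 ≅ Z^9, C_1 ≅ Z^27, C_2 ≅ Z^18.

Boundary ∂_1: C_1 → C_0 maps an edge to its endpoints' difference, ∂[p,q] = q − p. For instance
  ∂[2,6] = [6] − [2].
As a 9×27 matrix over Z this has rank 8, with invariant factors (1,1,1,1,1,1,1,1).

Boundary ∂_2: C_2 → C_1 maps a triangle to the signed sum of its edges. For instance
  ∂[0,4,8] = [4,8] − [0,8] + [0,4],
  ∂[1,5,8] = [5,8] − [1,8] + [1,5].
The 27×18 boundary matrix has rank 17 and Smith normal form diag(1,1,1,1,1,1,1,1,1,1,1,1,1,1,1,1,1).

Now H_k = ker ∂_k / im ∂_{k+1}, so:

  H_0: rank C_0 − rank ∂_1 = 9 − 8 = 1, and the invariant factors of ∂_1 are all 1, so H_0 = Z.

H_0 = Z.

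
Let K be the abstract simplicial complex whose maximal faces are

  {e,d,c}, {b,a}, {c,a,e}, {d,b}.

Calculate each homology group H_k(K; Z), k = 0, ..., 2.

H_0 = Z,  H_1 = Z,  H_2 = 0.

Take the total order a < b < c < d < e on the vertex set. Then K (dimension 2) consists of the simplices:

  0-simplices (5): a, b, c, d, e
  1-simplices (7): ab, ac, ae, bd, cd, ce, de
  2-simplices (2): ace, cde

so the chain groups are C_0 ≅ Z^5, C_1 ≅ Z^7, C_2 ≅ Z^2.

∂_1: C_1 → C_0 is given by ∂[p,q] = [q] − [p]. For instance
  ∂de = e − d.
As a 5×7 matrix over Z this has rank 4, with invariant factors (1,1,1,1).

The boundary map ∂_2: C_2 → C_1 acts by ∂[p,q,r] = [q,r] − [p,r] + [p,q]. For instance
  ∂ace = ce − ae + ac,
  ∂cde = de − ce + cd.
This gives a 7×2 integer matrix of rank 2; reducing to Smith normal form yields diagonal entries (1,1).

Now H_k = ker ∂_k / im ∂_{k+1}, so:

  H_0: rank C_0 − rank ∂_1 = 5 − 4 = 1, and the invariant factors of ∂_1 are all 1, so H_0 = Z.
  H_1: rank ker ∂_1 − rank ∂_2 = (7 − 4) − 2 = 1, and the invariant factors of ∂_2 are all 1, so H_1 = Z.
  H_2: rank ker ∂_2 − rank ∂_3 = (2 − 2) − 0 = 0, and there is no ∂_3, so H_2 = 0.

As a check, the Euler characteristic is 5 − 7 + 2 = 0, which agrees with 1 − 1 + 0 = 0.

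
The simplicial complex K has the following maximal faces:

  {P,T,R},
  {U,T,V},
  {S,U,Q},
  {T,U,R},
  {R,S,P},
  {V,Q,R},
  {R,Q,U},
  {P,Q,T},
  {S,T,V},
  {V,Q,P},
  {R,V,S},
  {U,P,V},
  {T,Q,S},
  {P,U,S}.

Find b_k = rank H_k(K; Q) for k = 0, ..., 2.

Order the vertices as P < Q < R < S < T < U < V. Listing each simplex with vertices in this order, K has dimension 2 with simplices:

  0-simplices (7): P, Q, R, S, T, U, V
  1-simplices (21): PQ, PR, PS, PT, PU, PV, QR, QS, QT, QU, QV, RS, RT, RU, RV, ST, SU, SV, TU, TV, UV
  2-simplices (14): PQT, PQV, PRS, PRT, PSU, PUV, QRU, QRV, QST, QSU, RSV, RTU, STV, TUV

so the chain groups are C_0 ≅ Z^7, C_1 ≅ Z^21, C_2 ≅ Z^14.

∂_1: C_1 → C_0 is given by ∂[p,q] = [q] − [p].
As a 7×21 matrix over Z this has rank 6, with invariant factors (1,1,1,1,1,1).

The boundary map ∂_2: C_2 → C_1 maps a triangle to the signed sum of its edges. For instance
  ∂STV = TV − SV + ST,
  ∂QST = ST − QT + QS.
As a 21×14 matrix over Z this has rank 13, with invariant factors (1,1,1,1,1,1,1,1,1,1,1,1,1).

Reading off H_k = ker ∂_k / im ∂_{k+1}:

  H_0: rank C_0 − rank ∂_1 = 7 − 6 = 1, and the invariant factors of ∂_1 are all 1, so H_0 = Z.
  H_1: rank ker ∂_1 − rank ∂_2 = (21 − 6) − 13 = 2, and the invariant factors of ∂_2 are all 1, so H_1 = Z^2.
  H_2: rank ker ∂_2 − rank ∂_3 = (14 − 13) − 0 = 1, and there is no ∂_3, so H_2 = Z.

Hence the Betti numbers are b_0 = 1, b_1 = 2, b_2 = 1.

b_0 = 1, b_1 = 2, b_2 = 1.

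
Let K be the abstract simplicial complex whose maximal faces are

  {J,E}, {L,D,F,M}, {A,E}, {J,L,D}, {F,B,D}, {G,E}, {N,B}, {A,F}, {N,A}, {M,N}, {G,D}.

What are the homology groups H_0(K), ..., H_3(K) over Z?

Order the vertices as A < B < D < E < F < G < J < L < M < N. Listing each simplex with vertices in this order, K has dimension 3 with simplices:

  0-simplices (10): A, B, D, E, F, G, J, L, M, N
  1-simplices (18): AE, AF, AN, BD, BF, BN, DF, DG, DJ, DL, DM, EG, EJ, FL, FM, JL, LM, MN
  2-simplices (6): BDF, DFL, DFM, DJL, DLM, FLM
  3-simplices (1): DFLM

giving chain groups C_0 ≅ Z^10, C_1 ≅ Z^18, C_2 ≅ Z^6, C_3 ≅ Z^1.

Boundary ∂_1: C_1 → C_0 maps an edge to its endpoints' difference, ∂[p,q] = q − p. For instance
  ∂AE = E − A.
The resulting 10×18 matrix has rank 9, and its Smith normal form has invariant factors (1,1,1,1,1,1,1,1,1).

Boundary ∂_2: C_2 → C_1 maps a triangle to the signed sum of its edges. For instance
  ∂DJL = JL − DL + DJ,
  ∂BDF = DF − BF + BD.
The resulting 18×6 matrix has rank 5, and its Smith normal form has invariant factors (1,1,1,1,1).

The boundary map ∂_3: C_3 → C_2 sends each 3-simplex σ to the alternating sum Σ_i (−1)^i (σ with its i-th vertex removed). For instance
  ∂DFLM = FLM − DLM + DFM − DFL.
The resulting 6×1 matrix has rank 1, and its Smith normal form has invariant factors (1).

Reading off H_k = ker ∂_k / im ∂_{k+1}:

  H_0: rank C_0 − rank ∂_1 = 10 − 9 = 1, and the invariant factors of ∂_1 are all 1, so H_0 = Z.
  H_1: rank ker ∂_1 − rank ∂_2 = (18 − 9) − 5 = 4, and the invariant factors of ∂_2 are all 1, so H_1 = Z^4.
  H_2: rank ker ∂_2 − rank ∂_3 = (6 − 5) − 1 = 0, and the invariant factors of ∂_3 are all 1, so H_2 = 0.
  H_3: rank ker ∂_3 − rank ∂_4 = (1 − 1) − 0 = 0, and there is no ∂_4, so H_3 = 0.

As a check, the Euler characteristic is 10 − 18 + 6 − 1 = -3, which agrees with 1 − 4 + 0 − 0 = -3.

H_0 = Z,  H_1 = Z^4,  H_2 = 0,  H_3 = 0.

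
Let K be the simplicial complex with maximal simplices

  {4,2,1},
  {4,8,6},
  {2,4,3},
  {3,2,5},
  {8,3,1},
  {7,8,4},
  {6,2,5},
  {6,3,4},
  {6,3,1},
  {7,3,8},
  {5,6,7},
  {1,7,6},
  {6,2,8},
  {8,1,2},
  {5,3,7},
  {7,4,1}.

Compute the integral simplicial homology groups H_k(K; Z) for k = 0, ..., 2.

Fix the vertex order 1 < 2 < 3 < 4 < 5 < 6 < 7 < 8 and write every simplex with vertices in increasing order. Then dim K = 2 and the simplices of K are:

  0-simplices (8): [1], [2], [3], [4], [5], [6], [7], [8]
  1-simplices (24): (24 of them)
  2-simplices (16): [1,2,4], [1,2,8], [1,3,6], [1,3,8], [1,4,7], [1,6,7], [2,3,4], [2,3,5], [2,5,6], [2,6,8], [3,4,6], [3,5,7], [3,7,8], [4,6,8], [4,7,8], [5,6,7]

Hence C_0 ≅ Z^8, C_1 ≅ Z^24, C_2 ≅ Z^16.

Boundary ∂_1: C_1 → C_0 sends each edge [p,q] (with p < q) to q − p. For instance
  ∂[4,7] = [7] − [4].
The resulting 8×24 matrix has rank 7, and its Smith normal form has invariant factors (1,1,1,1,1,1,1).

∂_2: C_2 → C_1 maps a triangle to the signed sum of its edges. For instance
  ∂[2,3,4] = [3,4] − [2,4] + [2,3],
  ∂[1,2,8] = [2,8] − [1,8] + [1,2].
This gives a 24×16 integer matrix of rank 15; reducing to Smith normal form yields diagonal entries (1,1,1,1,1,1,1,1,1,1,1,1,1,1,1).

Computing H_k = (kernel of ∂_k) / (image of ∂_{k+1}):

  H_0: rank C_0 − rank ∂_1 = 8 − 7 = 1, and the invariant factors of ∂_1 are all 1, so H_0 ≅ Z.
  H_1: rank ker ∂_1 − rank ∂_2 = (24 − 7) − 15 = 2, and the invariant factors of ∂_2 are all 1, so H_1 ≅ Z^2.
  H_2: rank ker ∂_2 − rank ∂_3 = (16 − 15) − 0 = 1, and there is no ∂_3, so H_2 ≅ Z.

H_0 ≅ Z,  H_1 ≅ Z^2,  H_2 ≅ Z.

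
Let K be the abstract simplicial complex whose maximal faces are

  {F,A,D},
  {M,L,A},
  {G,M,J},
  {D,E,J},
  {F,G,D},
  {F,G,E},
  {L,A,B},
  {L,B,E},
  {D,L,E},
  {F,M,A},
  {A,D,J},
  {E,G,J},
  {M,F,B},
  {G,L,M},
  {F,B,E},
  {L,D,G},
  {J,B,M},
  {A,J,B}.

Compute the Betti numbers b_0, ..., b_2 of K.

b_0 = 1, b_1 = 1, b_2 = 0.

We work with the vertex ordering A < B < D < E < F < G < J < L < M. The simplices of K, each written with vertices in increasing order, are:

  0-simplices (9): A, B, D, E, F, G, J, L, M
  1-simplices (27): AB, AD, AF, AJ, AL, AM, BE, BF, BJ, BL, BM, DE, DF, DG, DJ, DL, EF, EG, EJ, EL, FG, FM, GJ, GL, GM, JM, LM
  2-simplices (18): ABJ, ABL, ADF, ADJ, AFM, ALM, BEF, BEL, BFM, BJM, DEJ, DEL, DFG, DGL, EFG, EGJ, GJM, GLM

so the chain groups are C_0 ≅ Z^9, C_1 ≅ Z^27, C_2 ≅ Z^18.

∂_1: C_1 → C_0 sends each edge [p,q] (with p < q) to q − p. For instance
  ∂DJ = J − D.
This gives a 9×27 integer matrix of rank 8; reducing to Smith normal form yields diagonal entries (1,1,1,1,1,1,1,1).

∂_2: C_2 → C_1 maps a triangle to the signed sum of its edges. For instance
  ∂DFG = FG − DG + DF,
  ∂DEJ = EJ − DJ + DE.
The 27×18 boundary matrix has rank 18 and Smith normal form diag(1,1,1,1,1,1,1,1,1,1,1,1,1,1,1,1,1,2).

Computing H_k = (kernel of ∂_k) / (image of ∂_{k+1}):

  H_0: rank C_0 − rank ∂_1 = 9 − 8 = 1, and the invariant factors of ∂_1 are all 1, so H_0 ≅ Z.
  H_1: rank ker ∂_1 − rank ∂_2 = (27 − 8) − 18 = 1, and ∂_2 has invariant factor 2 > 1, so H_1 ≅ Z × Z/2.
  H_2: rank ker ∂_2 − rank ∂_3 = (18 − 18) − 0 = 0, and there is no ∂_3, so H_2 ≅ 0.

As a check, the Euler characteristic is 9 − 27 + 18 = 0, which agrees with 1 − 1 + 0 = 0.

Hence the Betti numbers are b_0 = 1, b_1 = 1, b_2 = 0.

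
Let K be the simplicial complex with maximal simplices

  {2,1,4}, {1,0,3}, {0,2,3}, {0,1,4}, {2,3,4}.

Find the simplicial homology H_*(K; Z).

H_0 ≅ Z,  H_1 ≅ Z,  H_2 = 0.

We work with the vertex ordering 0 < 1 < 2 < 3 < 4. The simplices of K, each written with vertices in increasing order, are:

  0-simplices (5): [0], [1], [2], [3], [4]
  1-simplices (10): [0,1], [0,2], [0,3], [0,4], [1,2], [1,3], [1,4], [2,3], [2,4], [3,4]
  2-simplices (5): [0,1,3], [0,1,4], [0,2,3], [1,2,4], [2,3,4]

giving chain groups C_0 ≅ Z^5, C_1 ≅ Z^10, C_2 ≅ Z^5.

The boundary map ∂_1: C_1 → C_0 is given by ∂[p,q] = [q] − [p].
The resulting 5×10 matrix has rank 4, and its Smith normal form has invariant factors (1,1,1,1).

The boundary map ∂_2: C_2 → C_1 maps a triangle to the signed sum of its edges. For instance
  ∂[0,1,4] = [1,4] − [0,4] + [0,1],
  ∂[0,2,3] = [2,3] − [0,3] + [0,2].
The resulting 10×5 matrix has rank 5, and its Smith normal form has invariant factors (1,1,1,1,1).

From H_k ≅ ker(∂_k) / im(∂_{k+1}) we obtain:

  H_0: rank C_0 − rank ∂_1 = 5 − 4 = 1, and the invariant factors of ∂_1 are all 1, so H_0 ≅ Z.
  H_1: rank ker ∂_1 − rank ∂_2 = (10 − 4) − 5 = 1, and the invariant factors of ∂_2 are all 1, so H_1 ≅ Z.
  H_2: rank ker ∂_2 − rank ∂_3 = (5 − 5) − 0 = 0, and there is no ∂_3, so H_2 ≅ 0.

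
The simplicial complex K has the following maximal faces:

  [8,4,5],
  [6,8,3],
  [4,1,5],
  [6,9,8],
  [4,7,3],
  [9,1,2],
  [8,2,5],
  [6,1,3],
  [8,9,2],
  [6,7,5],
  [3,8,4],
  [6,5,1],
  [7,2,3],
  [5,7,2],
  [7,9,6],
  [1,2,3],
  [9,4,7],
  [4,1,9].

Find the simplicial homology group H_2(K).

H_2 ≅ Z.

Fix the vertex order 1 < 2 < 3 < 4 < 5 < 6 < 7 < 8 < 9 and write every simplex with vertices in increasing order. Then dim K = 2 and the simplices of K are:

  0-simplices (9): [1], [2], [3], [4], [5], [6], [7], [8], [9]
  1-simplices (27): (27 of them)
  2-simplices (18): [1,2,3], [1,2,9], [1,3,6], [1,4,5], [1,4,9], [1,5,6], [2,3,7], [2,5,7], [2,5,8], [2,8,9], [3,4,7], [3,4,8], [3,6,8], [4,5,8], [4,7,9], [5,6,7], [6,7,9], [6,8,9]

so the chain groups are C_0 ≅ Z^9, C_1 ≅ Z^27, C_2 ≅ Z^18.

The boundary map ∂_1: C_1 → C_0 is given by ∂[p,q] = [q] − [p]. For instance
  ∂[6,9] = [9] − [6].
This gives a 9×27 integer matrix of rank 8; reducing to Smith normal form yields diagonal entries (1,1,1,1,1,1,1,1).

∂_2: C_2 → C_1 acts by ∂[p,q,r] = [q,r] − [p,r] + [p,q]. For instance
  ∂[2,5,8] = [5,8] − [2,8] + [2,5],
  ∂[2,3,7] = [3,7] − [2,7] + [2,3].
The 27×18 boundary matrix has rank 17 and Smith normal form diag(1,1,1,1,1,1,1,1,1,1,1,1,1,1,1,1,1).

Reading off H_k = ker ∂_k / im ∂_{k+1}:

  H_2: rank ker ∂_2 − rank ∂_3 = (18 − 17) − 0 = 1, and there is no ∂_3, so H_2 = Z.

(K is a triangulation of the torus T^2.)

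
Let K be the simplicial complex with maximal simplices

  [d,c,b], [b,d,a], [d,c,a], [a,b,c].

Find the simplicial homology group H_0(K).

Take the total order a < b < c < d on the vertex set. Then K (dimension 2) consists of the simplices:

  0-simplices (4): a, b, c, d
  1-simplices (6): ab, ac, ad, bc, bd, cd
  2-simplices (4): abc, abd, acd, bcd

so the chain groups are C_0 ≅ Z^4, C_1 ≅ Z^6, C_2 ≅ Z^4.

∂_1: C_1 → C_0 sends each edge [p,q] (with p < q) to q − p.
As a 4×6 matrix over Z this has rank 3, with invariant factors (1,1,1).

∂_2: C_2 → C_1 acts by ∂[p,q,r] = [q,r] − [p,r] + [p,q]. For instance
  ∂acd = cd − ad + ac,
  ∂abc = bc − ac + ab.
The resulting 6×4 matrix has rank 3, and its Smith normal form has invariant factors (1,1,1).

Computing H_k = (kernel of ∂_k) / (image of ∂_{k+1}):

  H_0: rank C_0 − rank ∂_1 = 4 − 3 = 1, and the invariant factors of ∂_1 are all 1, so H_0 = Z.

H_0 = Z.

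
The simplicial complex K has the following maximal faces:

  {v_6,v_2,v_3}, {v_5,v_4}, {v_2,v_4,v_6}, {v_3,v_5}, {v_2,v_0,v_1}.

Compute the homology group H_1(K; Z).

H_1 ≅ Z.

Order the vertices as v_0 < v_1 < v_2 < v_3 < v_4 < v_5 < v_6. Listing each simplex with vertices in this order, K has dimension 2 with simplices:

  0-simplices (7): [v_0], [v_1], [v_2], [v_3], [v_4], [v_5], [v_6]
  1-simplices (10): [v_0,v_1], [v_0,v_2], [v_1,v_2], [v_2,v_3], [v_2,v_4], [v_2,v_6], [v_3,v_5], [v_3,v_6], [v_4,v_5], [v_4,v_6]
  2-simplices (3): [v_0,v_1,v_2], [v_2,v_3,v_6], [v_2,v_4,v_6]

giving chain groups C_0 ≅ Z^7, C_1 ≅ Z^10, C_2 ≅ Z^3.

∂_1: C_1 → C_0 maps an edge to its endpoints' difference, ∂[p,q] = q − p.
As a 7×10 matrix over Z this has rank 6, with invariant factors (1,1,1,1,1,1).

Boundary ∂_2: C_2 → C_1 sends each 2-simplex [p,q,r] to [q,r] − [p,r] + [p,q]. For instance
  ∂[v_2,v_4,v_6] = [v_4,v_6] − [v_2,v_6] + [v_2,v_4],
  ∂[v_2,v_3,v_6] = [v_3,v_6] − [v_2,v_6] + [v_2,v_3].
As a 10×3 matrix over Z this has rank 3, with invariant factors (1,1,1).

Now H_k = ker ∂_k / im ∂_{k+1}, so:

  H_1: rank ker ∂_1 − rank ∂_2 = (10 − 6) − 3 = 1, and the invariant factors of ∂_2 are all 1, so H_1 ≅ Z.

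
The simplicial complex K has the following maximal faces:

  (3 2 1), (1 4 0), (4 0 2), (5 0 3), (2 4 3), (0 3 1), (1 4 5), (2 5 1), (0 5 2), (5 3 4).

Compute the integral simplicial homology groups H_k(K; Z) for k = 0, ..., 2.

H_0 = Z,  H_1 = Z/2,  H_2 = 0.

Order the vertices as 0 < 1 < 2 < 3 < 4 < 5. Listing each simplex with vertices in this order, K has dimension 2 with simplices:

  0-simplices (6): [0], [1], [2], [3], [4], [5]
  1-simplices (15): [0,1], [0,2], [0,3], [0,4], [0,5], [1,2], [1,3], [1,4], [1,5], [2,3], [2,4], [2,5], [3,4], [3,5], [4,5]
  2-simplices (10): [0,1,3], [0,1,4], [0,2,4], [0,2,5], [0,3,5], [1,2,3], [1,2,5], [1,4,5], [2,3,4], [3,4,5]

giving chain groups C_0 ≅ Z^6, C_1 ≅ Z^15, C_2 ≅ Z^10.

The boundary map ∂_1: C_1 → C_0 maps an edge to its endpoints' difference, ∂[p,q] = q − p. For instance
  ∂[0,1] = [1] − [0].
This gives a 6×15 integer matrix of rank 5; reducing to Smith normal form yields diagonal entries (1,1,1,1,1).

∂_2: C_2 → C_1 maps a triangle to the signed sum of its edges. For instance
  ∂[3,4,5] = [4,5] − [3,5] + [3,4],
  ∂[0,3,5] = [3,5] − [0,5] + [0,3].
The 15×10 boundary matrix has rank 10 and Smith normal form diag(1,1,1,1,1,1,1,1,1,2).

Reading off H_k = ker ∂_k / im ∂_{k+1}:

  H_0: rank C_0 − rank ∂_1 = 6 − 5 = 1, and the invariant factors of ∂_1 are all 1, so H_0 ≅ Z.
  H_1: rank ker ∂_1 − rank ∂_2 = (15 − 5) − 10 = 0, and ∂_2 has invariant factor 2 > 1, so H_1 ≅ Z/2.
  H_2: rank ker ∂_2 − rank ∂_3 = (10 − 10) − 0 = 0, and there is no ∂_3, so H_2 ≅ 0.

As a check, the Euler characteristic is 6 − 15 + 10 = 1, which agrees with 1 − 0 + 0 = 1.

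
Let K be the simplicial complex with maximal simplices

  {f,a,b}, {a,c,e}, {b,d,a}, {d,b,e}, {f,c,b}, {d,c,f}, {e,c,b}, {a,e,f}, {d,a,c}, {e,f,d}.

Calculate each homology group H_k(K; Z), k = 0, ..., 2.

Take the total order a < b < c < d < e < f on the vertex set. Then K (dimension 2) consists of the simplices:

  0-simplices (6): a, b, c, d, e, f
  1-simplices (15): ab, ac, ad, ae, af, bc, bd, be, bf, cd, ce, cf, de, df, ef
  2-simplices (10): abd, abf, acd, ace, aef, bce, bcf, bde, cdf, def

Hence C_0 ≅ Z^6, C_1 ≅ Z^15, C_2 ≅ Z^10.

The boundary map ∂_1: C_1 → C_0 sends each edge [p,q] (with p < q) to q − p. For instance
  ∂ef = f − e.
The resulting 6×15 matrix has rank 5, and its Smith normal form has invariant factors (1,1,1,1,1).

∂_2: C_2 → C_1 acts by ∂[p,q,r] = [q,r] − [p,r] + [p,q]. For instance
  ∂acd = cd − ad + ac,
  ∂bce = ce − be + bc.
As a 15×10 matrix over Z this has rank 10, with invariant factors (1,1,1,1,1,1,1,1,1,2).

Reading off H_k = ker ∂_k / im ∂_{k+1}:

  H_0: rank C_0 − rank ∂_1 = 6 − 5 = 1, and the invariant factors of ∂_1 are all 1, so H_0 ≅ Z.
  H_1: rank ker ∂_1 − rank ∂_2 = (15 − 5) − 10 = 0, and ∂_2 has invariant factor 2 > 1, so H_1 ≅ Z/2.
  H_2: rank ker ∂_2 − rank ∂_3 = (10 − 10) − 0 = 0, and there is no ∂_3, so H_2 ≅ 0.

H_0 = Z,  H_1 = Z/2,  H_2 = 0.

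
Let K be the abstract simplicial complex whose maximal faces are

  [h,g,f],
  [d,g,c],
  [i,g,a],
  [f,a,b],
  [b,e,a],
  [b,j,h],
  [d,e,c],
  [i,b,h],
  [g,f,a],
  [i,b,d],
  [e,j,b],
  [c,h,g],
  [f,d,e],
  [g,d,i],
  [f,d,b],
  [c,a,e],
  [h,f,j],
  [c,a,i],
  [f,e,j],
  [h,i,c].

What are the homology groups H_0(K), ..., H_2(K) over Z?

Take the total order a < b < c < d < e < f < g < h < i < j on the vertex set. Then K (dimension 2) consists of the simplices:

  0-simplices (10): a, b, c, d, e, f, g, h, i, j
  1-simplices (30): ab, ac, ae, af, ag, ai, bd, be, bf, bh, bi, bj, cd, ce, cg, ch, ci, de, df, dg, di, ef, ej, fg, fh, fj, gh, gi, hi, hj
  2-simplices (20): abe, abf, ace, aci, afg, agi, bdf, bdi, bej, bhi, bhj, cde, cdg, cgh, chi, def, dgi, efj, fgh, fhj

Hence C_0 ≅ Z^10, C_1 ≅ Z^30, C_2 ≅ Z^20.

∂_1: C_1 → C_0 maps an edge to its endpoints' difference, ∂[p,q] = q − p.
As a 10×30 matrix over Z this has rank 9, with invariant factors (1,1,1,1,1,1,1,1,1).

The boundary map ∂_2: C_2 → C_1 sends each 2-simplex [p,q,r] to [q,r] − [p,r] + [p,q]. For instance
  ∂abe = be − ae + ab,
  ∂bdf = df − bf + bd.
The resulting 30×20 matrix has rank 20, and its Smith normal form has invariant factors (1,1,1,1,1,1,1,1,1,1,1,1,1,1,1,1,1,1,1,2).

From H_k ≅ ker(∂_k) / im(∂_{k+1}) we obtain:

  H_0: rank C_0 − rank ∂_1 = 10 − 9 = 1, and the invariant factors of ∂_1 are all 1, so H_0 ≅ Z.
  H_1: rank ker ∂_1 − rank ∂_2 = (30 − 9) − 20 = 1, and ∂_2 has invariant factor 2 > 1, so H_1 ≅ Z × Z/2.
  H_2: rank ker ∂_2 − rank ∂_3 = (20 − 20) − 0 = 0, and there is no ∂_3, so H_2 ≅ 0.

As a check, the Euler characteristic is 10 − 30 + 20 = 0, which agrees with 1 − 1 + 0 = 0.

H_0 ≅ Z,  H_1 ≅ Z × Z/2,  H_2 = 0.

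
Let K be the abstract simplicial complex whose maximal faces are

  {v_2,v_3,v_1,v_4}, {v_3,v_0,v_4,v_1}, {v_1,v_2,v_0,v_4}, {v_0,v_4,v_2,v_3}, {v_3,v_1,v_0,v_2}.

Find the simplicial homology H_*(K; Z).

Order the vertices as v_0 < v_1 < v_2 < v_3 < v_4. Listing each simplex with vertices in this order, K has dimension 3 with simplices:

  0-simplices (5): [v_0], [v_1], [v_2], [v_3], [v_4]
  1-simplices (10): [v_0,v_1], [v_0,v_2], [v_0,v_3], [v_0,v_4], [v_1,v_2], [v_1,v_3], [v_1,v_4], [v_2,v_3], [v_2,v_4], [v_3,v_4]
  2-simplices (10): [v_0,v_1,v_2], [v_0,v_1,v_3], [v_0,v_1,v_4], [v_0,v_2,v_3], [v_0,v_2,v_4], [v_0,v_3,v_4], [v_1,v_2,v_3], [v_1,v_2,v_4], [v_1,v_3,v_4], [v_2,v_3,v_4]
  3-simplices (5): [v_0,v_1,v_2,v_3], [v_0,v_1,v_2,v_4], [v_0,v_1,v_3,v_4], [v_0,v_2,v_3,v_4], [v_1,v_2,v_3,v_4]

Hence C_0 ≅ Z^5, C_1 ≅ Z^10, C_2 ≅ Z^10, C_3 ≅ Z^5.

Boundary ∂_1: C_1 → C_0 sends each edge [p,q] (with p < q) to q − p.
This gives a 5×10 integer matrix of rank 4; reducing to Smith normal form yields diagonal entries (1,1,1,1).

The boundary map ∂_2: C_2 → C_1 acts by ∂[p,q,r] = [q,r] − [p,r] + [p,q]. For instance
  ∂[v_0,v_1,v_4] = [v_1,v_4] − [v_0,v_4] + [v_0,v_1],
  ∂[v_1,v_3,v_4] = [v_3,v_4] − [v_1,v_4] + [v_1,v_3].
This gives a 10×10 integer matrix of rank 6; reducing to Smith normal form yields diagonal entries (1,1,1,1,1,1).

∂_3: C_3 → C_2 sends each 3-simplex σ to the alternating sum Σ_i (−1)^i (σ with its i-th vertex removed). For instance
  ∂[v_0,v_1,v_2,v_3] = [v_1,v_2,v_3] − [v_0,v_2,v_3] + [v_0,v_1,v_3] − [v_0,v_1,v_2],
  ∂[v_0,v_1,v_2,v_4] = [v_1,v_2,v_4] − [v_0,v_2,v_4] + [v_0,v_1,v_4] − [v_0,v_1,v_2].
The resulting 10×5 matrix has rank 4, and its Smith normal form has invariant factors (1,1,1,1).

Computing H_k = (kernel of ∂_k) / (image of ∂_{k+1}):

  H_0: rank C_0 − rank ∂_1 = 5 − 4 = 1, and the invariant factors of ∂_1 are all 1, so H_0 = Z.
  H_1: rank ker ∂_1 − rank ∂_2 = (10 − 4) − 6 = 0, and the invariant factors of ∂_2 are all 1, so H_1 = 0.
  H_2: rank ker ∂_2 − rank ∂_3 = (10 − 6) − 4 = 0, and the invariant factors of ∂_3 are all 1, so H_2 = 0.
  H_3: rank ker ∂_3 − rank ∂_4 = (5 − 4) − 0 = 1, and there is no ∂_4, so H_3 = Z.

H_0 ≅ Z,  H_1 = 0,  H_2 = 0,  H_3 ≅ Z.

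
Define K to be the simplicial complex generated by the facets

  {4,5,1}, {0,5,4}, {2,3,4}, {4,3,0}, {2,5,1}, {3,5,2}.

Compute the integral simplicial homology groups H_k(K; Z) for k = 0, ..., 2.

Fix the vertex order 0 < 1 < 2 < 3 < 4 < 5 and write every simplex with vertices in increasing order. Then dim K = 2 and the simplices of K are:

  0-simplices (6): [0], [1], [2], [3], [4], [5]
  1-simplices (12): [0,3], [0,4], [0,5], [1,2], [1,4], [1,5], [2,3], [2,4], [2,5], [3,4], [3,5], [4,5]
  2-simplices (6): [0,3,4], [0,4,5], [1,2,5], [1,4,5], [2,3,4], [2,3,5]

giving chain groups C_0 ≅ Z^6, C_1 ≅ Z^12, C_2 ≅ Z^6.

The boundary map ∂_1: C_1 → C_0 is given by ∂[p,q] = [q] − [p]. For instance
  ∂[3,4] = [4] − [3].
This gives a 6×12 integer matrix of rank 5; reducing to Smith normal form yields diagonal entries (1,1,1,1,1).

∂_2: C_2 → C_1 acts by ∂[p,q,r] = [q,r] − [p,r] + [p,q]. For instance
  ∂[1,2,5] = [2,5] − [1,5] + [1,2],
  ∂[1,4,5] = [4,5] − [1,5] + [1,4].
As a 12×6 matrix over Z this has rank 6, with invariant factors (1,1,1,1,1,1).

Reading off H_k = ker ∂_k / im ∂_{k+1}:

  H_0: rank C_0 − rank ∂_1 = 6 − 5 = 1, and the invariant factors of ∂_1 are all 1, so H_0 = Z.
  H_1: rank ker ∂_1 − rank ∂_2 = (12 − 5) − 6 = 1, and the invariant factors of ∂_2 are all 1, so H_1 = Z.
  H_2: rank ker ∂_2 − rank ∂_3 = (6 − 6) − 0 = 0, and there is no ∂_3, so H_2 = 0.

(K is a triangulation of the cylinder S^1 x I.)

H_0 ≅ Z,  H_1 ≅ Z,  H_2 = 0.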